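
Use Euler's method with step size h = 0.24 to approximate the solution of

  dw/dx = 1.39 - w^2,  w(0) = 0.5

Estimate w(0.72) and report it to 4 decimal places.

1.0743

Euler: w_{n+1} = w_n + h·f(x_n, w_n).
x=0.000000, w=0.500000: f=1.140000 → w ← 0.500000 + 0.24·1.140000 = 0.773600
x=0.240000, w=0.773600: f=0.791543 → w ← 0.773600 + 0.24·0.791543 = 0.963570
x=0.480000, w=0.963570: f=0.461532 → w ← 0.963570 + 0.24·0.461532 = 1.074338
w(0.72) ≈ 1.0743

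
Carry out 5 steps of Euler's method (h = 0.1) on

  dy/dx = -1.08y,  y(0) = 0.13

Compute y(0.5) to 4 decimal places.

0.0734

Euler: y_{n+1} = y_n + h·f(x_n, y_n).
x=0.000000, y=0.130000: f=-0.140400 → y ← 0.130000 + 0.1·(-0.140400) = 0.115960
x=0.100000, y=0.115960: f=-0.125237 → y ← 0.115960 + 0.1·(-0.125237) = 0.103436
x=0.200000, y=0.103436: f=-0.111711 → y ← 0.103436 + 0.1·(-0.111711) = 0.092265
x=0.300000, y=0.092265: f=-0.099646 → y ← 0.092265 + 0.1·(-0.099646) = 0.082301
x=0.400000, y=0.082301: f=-0.088885 → y ← 0.082301 + 0.1·(-0.088885) = 0.073412
y(0.5) ≈ 0.0734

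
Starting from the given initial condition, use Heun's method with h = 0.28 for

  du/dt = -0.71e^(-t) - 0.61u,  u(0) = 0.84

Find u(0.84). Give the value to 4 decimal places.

0.2020

Heun: k1 = f(t_n, u_n); k2 = f(t_n + h, u_n + h·k1); u_{n+1} = u_n + (h/2)·(k1 + k2).
t=0.000000, u=0.840000:
  k1 = f(0.000000, 0.840000) = -1.222400
  k2 = f(0.280000, 0.497728) = -0.840221
  u ← 0.840000 + (0.28/2)·(-1.222400 + (-0.840221)) = 0.551233
t=0.280000, u=0.551233:
  k1 = f(0.280000, 0.551233) = -0.872859
  k2 = f(0.560000, 0.306833) = -0.592726
  u ← 0.551233 + (0.28/2)·(-0.872859 + (-0.592726)) = 0.346051
t=0.560000, u=0.346051:
  k1 = f(0.560000, 0.346051) = -0.616650
  k2 = f(0.840000, 0.173389) = -0.412282
  u ← 0.346051 + (0.28/2)·(-0.616650 + (-0.412282)) = 0.202001
u(0.84) ≈ 0.2020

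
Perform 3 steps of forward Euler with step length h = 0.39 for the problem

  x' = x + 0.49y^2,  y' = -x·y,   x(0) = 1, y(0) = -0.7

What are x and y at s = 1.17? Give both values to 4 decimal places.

2.9212, -0.0328

Euler on (x,y): x_{n+1} = x_n + h·x', y_{n+1} = y_n + h·y'.
0.000000: (1.000000, -0.700000); f=(1.240100, 0.700000) → (1.483639, -0.427000)
0.390000: (1.483639, -0.427000); f=(1.572980, 0.633514) → (2.097101, -0.179930)
0.780000: (2.097101, -0.179930); f=(2.112965, 0.377331) → (2.921158, -0.032771)
(x(1.17), y(1.17)) ≈ (2.9212, -0.0328)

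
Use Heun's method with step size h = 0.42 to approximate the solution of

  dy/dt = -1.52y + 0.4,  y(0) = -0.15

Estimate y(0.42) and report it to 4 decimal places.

0.0296

Heun: k1 = f(t_n, y_n); k2 = f(t_n + h, y_n + h·k1); y_{n+1} = y_n + (h/2)·(k1 + k2).
t=0.000000, y=-0.150000:
  k1 = f(0.000000, -0.150000) = 0.628000
  k2 = f(0.420000, 0.113760) = 0.227085
  y ← -0.150000 + (0.42/2)·(0.628000 + 0.227085) = 0.029568
y(0.42) ≈ 0.0296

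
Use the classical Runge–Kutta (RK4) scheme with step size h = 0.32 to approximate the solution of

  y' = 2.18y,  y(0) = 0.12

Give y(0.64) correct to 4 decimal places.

0.4835

RK4: k1 = f(s_n, y_n); k2 = f(s_n + h/2, y_n + (h/2)·k1); k3 = f(s_n + h/2, y_n + (h/2)·k2); k4 = f(s_n + h, y_n + h·k3); y_{n+1} = y_n + (h/6)·(k1 + 2k2 + 2k3 + k4).
s=0.000000, y=0.120000:
  k1 = f(0.000000, 0.120000) = 0.261600
  k2 = f(0.160000, 0.161856) = 0.352846
  k3 = f(0.160000, 0.176455) = 0.384673
  k4 = f(0.320000, 0.243095) = 0.529948
  y ← 0.120000 + (0.32/6)·(k1 + 2k2 + 2k3 + k4) = 0.240885
s=0.320000, y=0.240885:
  k1 = f(0.320000, 0.240885) = 0.525128
  k2 = f(0.480000, 0.324905) = 0.708293
  k3 = f(0.480000, 0.354211) = 0.772181
  k4 = f(0.640000, 0.487982) = 1.063802
  y ← 0.240885 + (0.32/6)·(k1 + 2k2 + 2k3 + k4) = 0.483545
y(0.64) ≈ 0.4835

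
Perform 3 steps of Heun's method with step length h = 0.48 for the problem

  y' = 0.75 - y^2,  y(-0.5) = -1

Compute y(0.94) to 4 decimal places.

-3.7615

Heun: k1 = f(t_n, y_n); k2 = f(t_n + h, y_n + h·k1); y_{n+1} = y_n + (h/2)·(k1 + k2).
t=-0.500000, y=-1.000000:
  k1 = f(-0.500000, -1.000000) = -0.250000
  k2 = f(-0.020000, -1.120000) = -0.504400
  y ← -1.000000 + (0.48/2)·(-0.250000 + (-0.504400)) = -1.181056
t=-0.020000, y=-1.181056:
  k1 = f(-0.020000, -1.181056) = -0.644893
  k2 = f(0.460000, -1.490605) = -1.471903
  y ← -1.181056 + (0.48/2)·(-0.644893 + (-1.471903)) = -1.689087
t=0.460000, y=-1.689087:
  k1 = f(0.460000, -1.689087) = -2.103015
  k2 = f(0.940000, -2.698534) = -6.532087
  y ← -1.689087 + (0.48/2)·(-2.103015 + (-6.532087)) = -3.761511
y(0.94) ≈ -3.7615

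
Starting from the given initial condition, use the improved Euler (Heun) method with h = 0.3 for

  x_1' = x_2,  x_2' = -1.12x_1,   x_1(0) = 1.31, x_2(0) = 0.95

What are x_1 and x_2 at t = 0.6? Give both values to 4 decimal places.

1.5905, -0.0751

Heun on (x_1,x_2): k1 = f(t_n, state_n); k2 = f(t_n + h, state_n + h·k1); state_{n+1} = state_n + (h/2)·(k1 + k2).
0.000000: (1.310000, 0.950000)
  k1 = (0.950000, -1.467200)
  predictor → (1.595000, 0.509840)
  k2 = (0.509840, -1.786400)
  → (1.528976, 0.461960)
0.300000: (1.528976, 0.461960)
  k1 = (0.461960, -1.712453)
  predictor → (1.667564, -0.051776)
  k2 = (-0.051776, -1.867672)
  → (1.590504, -0.075059)
(x_1(0.6), x_2(0.6)) ≈ (1.5905, -0.0751)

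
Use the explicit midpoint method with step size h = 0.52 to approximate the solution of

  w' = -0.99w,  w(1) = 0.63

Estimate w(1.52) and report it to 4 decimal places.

Midpoint: k1 = f(s_n, w_n); k2 = f(s_n + h/2, w_n + (h/2)·k1); w_{n+1} = w_n + h·k2.
s=1.000000, w=0.630000:
  k1 = f(1.000000, 0.630000) = -0.623700
  k2 = f(1.260000, 0.467838) = -0.463160
  w ← 0.630000 + 0.52·(-0.463160) = 0.389157
w(1.52) ≈ 0.3892

0.3892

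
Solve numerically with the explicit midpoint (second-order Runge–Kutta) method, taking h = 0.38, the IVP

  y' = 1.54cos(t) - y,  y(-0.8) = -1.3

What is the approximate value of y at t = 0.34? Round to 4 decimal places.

Midpoint: k1 = f(t_n, y_n); k2 = f(t_n + h/2, y_n + (h/2)·k1); y_{n+1} = y_n + h·k2.
t=-0.800000, y=-1.300000:
  k1 = f(-0.800000, -1.300000) = 2.372928
  k2 = f(-0.610000, -0.849144) = 2.111402
  y ← -1.300000 + 0.38·2.111402 = -0.497667
t=-0.420000, y=-0.497667:
  k1 = f(-0.420000, -0.497667) = 1.903824
  k2 = f(-0.230000, -0.135941) = 1.635387
  y ← -0.497667 + 0.38·1.635387 = 0.123780
t=-0.040000, y=0.123780:
  k1 = f(-0.040000, 0.123780) = 1.414989
  k2 = f(0.150000, 0.392627) = 1.130080
  y ← 0.123780 + 0.38·1.130080 = 0.553210
y(0.34) ≈ 0.5532

0.5532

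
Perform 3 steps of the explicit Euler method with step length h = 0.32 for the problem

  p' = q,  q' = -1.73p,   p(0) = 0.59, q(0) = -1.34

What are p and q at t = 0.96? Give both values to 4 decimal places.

-0.9340, -1.5499

Euler on (p,q): p_{n+1} = p_n + h·p', q_{n+1} = q_n + h·q'.
0.000000: (0.590000, -1.340000); f=(-1.340000, -1.020700) → (0.161200, -1.666624)
0.320000: (0.161200, -1.666624); f=(-1.666624, -0.278876) → (-0.372120, -1.755864)
0.640000: (-0.372120, -1.755864); f=(-1.755864, 0.643767) → (-0.933996, -1.549859)
(p(0.96), q(0.96)) ≈ (-0.9340, -1.5499)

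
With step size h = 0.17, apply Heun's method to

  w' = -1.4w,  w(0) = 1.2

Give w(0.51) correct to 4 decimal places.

Heun: k1 = f(x_n, w_n); k2 = f(x_n + h, w_n + h·k1); w_{n+1} = w_n + (h/2)·(k1 + k2).
x=0.000000, w=1.200000:
  k1 = f(0.000000, 1.200000) = -1.680000
  k2 = f(0.170000, 0.914400) = -1.280160
  w ← 1.200000 + (0.17/2)·(-1.680000 + (-1.280160)) = 0.948386
x=0.170000, w=0.948386:
  k1 = f(0.170000, 0.948386) = -1.327741
  k2 = f(0.340000, 0.722670) = -1.011739
  w ← 0.948386 + (0.17/2)·(-1.327741 + (-1.011739)) = 0.749531
x=0.340000, w=0.749531:
  k1 = f(0.340000, 0.749531) = -1.049343
  k2 = f(0.510000, 0.571142) = -0.799599
  w ← 0.749531 + (0.17/2)·(-1.049343 + (-0.799599)) = 0.592371
w(0.51) ≈ 0.5924

0.5924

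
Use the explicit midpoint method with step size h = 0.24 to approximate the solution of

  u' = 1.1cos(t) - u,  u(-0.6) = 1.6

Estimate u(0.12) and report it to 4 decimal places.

1.3261

Midpoint: k1 = f(t_n, u_n); k2 = f(t_n + h/2, u_n + (h/2)·k1); u_{n+1} = u_n + h·k2.
t=-0.600000, u=1.600000:
  k1 = f(-0.600000, 1.600000) = -0.692131
  k2 = f(-0.480000, 1.516944) = -0.541250
  u ← 1.600000 + 0.24·(-0.541250) = 1.470100
t=-0.360000, u=1.470100:
  k1 = f(-0.360000, 1.470100) = -0.440614
  k2 = f(-0.240000, 1.417226) = -0.348755
  u ← 1.470100 + 0.24·(-0.348755) = 1.386399
t=-0.120000, u=1.386399:
  k1 = f(-0.120000, 1.386399) = -0.294309
  k2 = f(0.000000, 1.351082) = -0.251082
  u ← 1.386399 + 0.24·(-0.251082) = 1.326139
u(0.12) ≈ 1.3261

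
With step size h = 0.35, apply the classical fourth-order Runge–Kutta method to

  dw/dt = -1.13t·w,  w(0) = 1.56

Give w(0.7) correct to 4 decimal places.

1.1827

RK4: k1 = f(t_n, w_n); k2 = f(t_n + h/2, w_n + (h/2)·k1); k3 = f(t_n + h/2, w_n + (h/2)·k2); k4 = f(t_n + h, w_n + h·k3); w_{n+1} = w_n + (h/6)·(k1 + 2k2 + 2k3 + k4).
t=0.000000, w=1.560000:
  k1 = f(0.000000, 1.560000) = 0.000000
  k2 = f(0.175000, 1.560000) = -0.308490
  k3 = f(0.175000, 1.506014) = -0.297814
  k4 = f(0.350000, 1.455765) = -0.575755
  w ← 1.560000 + (0.35/6)·(k1 + 2k2 + 2k3 + k4) = 1.455679
t=0.350000, w=1.455679:
  k1 = f(0.350000, 1.455679) = -0.575721
  k2 = f(0.525000, 1.354928) = -0.803811
  k3 = f(0.525000, 1.315012) = -0.780131
  k4 = f(0.700000, 1.182633) = -0.935463
  w ← 1.455679 + (0.35/6)·(k1 + 2k2 + 2k3 + k4) = 1.182733
w(0.7) ≈ 1.1827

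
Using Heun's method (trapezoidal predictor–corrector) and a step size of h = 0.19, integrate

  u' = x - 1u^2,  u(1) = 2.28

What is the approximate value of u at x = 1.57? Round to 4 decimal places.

1.4208

Heun: k1 = f(x_n, u_n); k2 = f(x_n + h, u_n + h·k1); u_{n+1} = u_n + (h/2)·(k1 + k2).
x=1.000000, u=2.280000:
  k1 = f(1.000000, 2.280000) = -4.198400
  k2 = f(1.190000, 1.482304) = -1.007225
  u ← 2.280000 + (0.19/2)·(-4.198400 + (-1.007225)) = 1.785466
x=1.190000, u=1.785466:
  k1 = f(1.190000, 1.785466) = -1.997887
  k2 = f(1.380000, 1.405867) = -0.596462
  u ← 1.785466 + (0.19/2)·(-1.997887 + (-0.596462)) = 1.539002
x=1.380000, u=1.539002:
  k1 = f(1.380000, 1.539002) = -0.988528
  k2 = f(1.570000, 1.351182) = -0.255693
  u ← 1.539002 + (0.19/2)·(-0.988528 + (-0.255693)) = 1.420801
u(1.57) ≈ 1.4208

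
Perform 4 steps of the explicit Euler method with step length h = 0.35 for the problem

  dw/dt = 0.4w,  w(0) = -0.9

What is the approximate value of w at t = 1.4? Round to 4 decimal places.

Euler: w_{n+1} = w_n + h·f(t_n, w_n).
t=0.000000, w=-0.900000: f=-0.360000 → w ← -0.900000 + 0.35·(-0.360000) = -1.026000
t=0.350000, w=-1.026000: f=-0.410400 → w ← -1.026000 + 0.35·(-0.410400) = -1.169640
t=0.700000, w=-1.169640: f=-0.467856 → w ← -1.169640 + 0.35·(-0.467856) = -1.333390
t=1.050000, w=-1.333390: f=-0.533356 → w ← -1.333390 + 0.35·(-0.533356) = -1.520064
w(1.4) ≈ -1.5201

-1.5201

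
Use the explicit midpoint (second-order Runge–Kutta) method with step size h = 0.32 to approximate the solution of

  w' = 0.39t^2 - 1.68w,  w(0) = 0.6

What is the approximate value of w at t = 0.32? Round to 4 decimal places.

0.3673

Midpoint: k1 = f(t_n, w_n); k2 = f(t_n + h/2, w_n + (h/2)·k1); w_{n+1} = w_n + h·k2.
t=0.000000, w=0.600000:
  k1 = f(0.000000, 0.600000) = -1.008000
  k2 = f(0.160000, 0.438720) = -0.727066
  w ← 0.600000 + 0.32·(-0.727066) = 0.367339
w(0.32) ≈ 0.3673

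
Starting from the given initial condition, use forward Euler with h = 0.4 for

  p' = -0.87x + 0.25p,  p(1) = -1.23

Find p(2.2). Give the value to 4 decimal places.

Euler: p_{n+1} = p_n + h·f(x_n, p_n).
x=1.000000, p=-1.230000: f=-1.177500 → p ← -1.230000 + 0.4·(-1.177500) = -1.701000
x=1.400000, p=-1.701000: f=-1.643250 → p ← -1.701000 + 0.4·(-1.643250) = -2.358300
x=1.800000, p=-2.358300: f=-2.155575 → p ← -2.358300 + 0.4·(-2.155575) = -3.220530
p(2.2) ≈ -3.2205

-3.2205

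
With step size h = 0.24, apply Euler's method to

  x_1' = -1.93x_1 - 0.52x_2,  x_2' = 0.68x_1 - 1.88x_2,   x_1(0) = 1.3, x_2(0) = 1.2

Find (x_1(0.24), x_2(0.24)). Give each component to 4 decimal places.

Euler on (x_1,x_2): x_1_{n+1} = x_1_n + h·x_1', x_2_{n+1} = x_2_n + h·x_2'.
0.000000: (1.300000, 1.200000); f=(-3.133000, -1.372000) → (0.548080, 0.870720)
(x_1(0.24), x_2(0.24)) ≈ (0.5481, 0.8707)

0.5481, 0.8707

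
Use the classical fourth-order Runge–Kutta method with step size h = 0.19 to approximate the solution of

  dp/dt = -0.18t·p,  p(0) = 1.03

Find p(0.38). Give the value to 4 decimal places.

1.0167

RK4: k1 = f(t_n, p_n); k2 = f(t_n + h/2, p_n + (h/2)·k1); k3 = f(t_n + h/2, p_n + (h/2)·k2); k4 = f(t_n + h, p_n + h·k3); p_{n+1} = p_n + (h/6)·(k1 + 2k2 + 2k3 + k4).
t=0.000000, p=1.030000:
  k1 = f(0.000000, 1.030000) = 0.000000
  k2 = f(0.095000, 1.030000) = -0.017613
  k3 = f(0.095000, 1.028327) = -0.017584
  k4 = f(0.190000, 1.026659) = -0.035112
  p ← 1.030000 + (0.19/6)·(k1 + 2k2 + 2k3 + k4) = 1.026659
t=0.190000, p=1.026659:
  k1 = f(0.190000, 1.026659) = -0.035112
  k2 = f(0.285000, 1.023323) = -0.052496
  k3 = f(0.285000, 1.021672) = -0.052412
  k4 = f(0.380000, 1.016701) = -0.069542
  p ← 1.026659 + (0.19/6)·(k1 + 2k2 + 2k3 + k4) = 1.016701
p(0.38) ≈ 1.0167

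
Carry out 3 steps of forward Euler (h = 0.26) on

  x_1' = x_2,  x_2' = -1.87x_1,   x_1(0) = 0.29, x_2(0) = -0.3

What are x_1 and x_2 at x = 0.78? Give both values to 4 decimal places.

Euler on (x_1,x_2): x_1_{n+1} = x_1_n + h·x_1', x_2_{n+1} = x_2_n + h·x_2'.
0.000000: (0.290000, -0.300000); f=(-0.300000, -0.542300) → (0.212000, -0.440998)
0.260000: (0.212000, -0.440998); f=(-0.440998, -0.396440) → (0.097341, -0.544072)
0.520000: (0.097341, -0.544072); f=(-0.544072, -0.182027) → (-0.044118, -0.591399)
(x_1(0.78), x_2(0.78)) ≈ (-0.0441, -0.5914)

-0.0441, -0.5914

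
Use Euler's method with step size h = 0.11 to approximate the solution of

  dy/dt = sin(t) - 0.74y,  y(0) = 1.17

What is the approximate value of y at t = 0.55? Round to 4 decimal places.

Euler: y_{n+1} = y_n + h·f(t_n, y_n).
t=0.000000, y=1.170000: f=-0.865800 → y ← 1.170000 + 0.11·(-0.865800) = 1.074762
t=0.110000, y=1.074762: f=-0.685546 → y ← 1.074762 + 0.11·(-0.685546) = 0.999352
t=0.220000, y=0.999352: f=-0.521291 → y ← 0.999352 + 0.11·(-0.521291) = 0.942010
t=0.330000, y=0.942010: f=-0.373044 → y ← 0.942010 + 0.11·(-0.373044) = 0.900975
t=0.440000, y=0.900975: f=-0.240782 → y ← 0.900975 + 0.11·(-0.240782) = 0.874489
y(0.55) ≈ 0.8745

0.8745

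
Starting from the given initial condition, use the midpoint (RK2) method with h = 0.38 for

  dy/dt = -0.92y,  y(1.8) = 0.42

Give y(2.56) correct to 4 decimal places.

Midpoint: k1 = f(t_n, y_n); k2 = f(t_n + h/2, y_n + (h/2)·k1); y_{n+1} = y_n + h·k2.
t=1.800000, y=0.420000:
  k1 = f(1.800000, 0.420000) = -0.386400
  k2 = f(1.990000, 0.346584) = -0.318857
  y ← 0.420000 + 0.38·(-0.318857) = 0.298834
t=2.180000, y=0.298834:
  k1 = f(2.180000, 0.298834) = -0.274927
  k2 = f(2.370000, 0.246598) = -0.226870
  y ← 0.298834 + 0.38·(-0.226870) = 0.212624
y(2.56) ≈ 0.2126

0.2126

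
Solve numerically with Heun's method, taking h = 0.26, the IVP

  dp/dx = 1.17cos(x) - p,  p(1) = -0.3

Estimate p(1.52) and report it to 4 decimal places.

Heun: k1 = f(x_n, p_n); k2 = f(x_n + h, p_n + h·k1); p_{n+1} = p_n + (h/2)·(k1 + k2).
x=1.000000, p=-0.300000:
  k1 = f(1.000000, -0.300000) = 0.932154
  k2 = f(1.260000, -0.057640) = 0.415446
  p ← -0.300000 + (0.26/2)·(0.932154 + 0.415446) = -0.124812
x=1.260000, p=-0.124812:
  k1 = f(1.260000, -0.124812) = 0.482618
  k2 = f(1.520000, 0.000669) = 0.058738
  p ← -0.124812 + (0.26/2)·(0.482618 + 0.058738) = -0.054436
p(1.52) ≈ -0.0544

-0.0544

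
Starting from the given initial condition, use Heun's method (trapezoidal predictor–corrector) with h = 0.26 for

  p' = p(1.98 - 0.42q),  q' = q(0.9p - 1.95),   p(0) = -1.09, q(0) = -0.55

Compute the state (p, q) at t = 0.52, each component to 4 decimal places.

Heun on (p,q): k1 = f(t_n, state_n); k2 = f(t_n + h, state_n + h·k1); state_{n+1} = state_n + (h/2)·(k1 + k2).
0.000000: (-1.090000, -0.550000)
  k1 = (-2.409990, 1.612050)
  predictor → (-1.716597, -0.130867)
  k2 = (-3.493214, 0.457372)
  → (-1.857417, -0.280975)
0.260000: (-1.857417, -0.280975)
  k1 = (-3.896878, 1.017601)
  predictor → (-2.870605, -0.016399)
  k2 = (-5.703569, 0.074346)
  → (-3.105475, -0.139022)
(p(0.52), q(0.52)) ≈ (-3.1055, -0.1390)

-3.1055, -0.1390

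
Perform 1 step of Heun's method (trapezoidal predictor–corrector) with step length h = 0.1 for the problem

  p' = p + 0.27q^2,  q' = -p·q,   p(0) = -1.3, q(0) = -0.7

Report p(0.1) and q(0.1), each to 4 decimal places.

-1.4208, -0.8015

Heun on (p,q): k1 = f(t_n, state_n); k2 = f(t_n + h, state_n + h·k1); state_{n+1} = state_n + (h/2)·(k1 + k2).
0.000000: (-1.300000, -0.700000)
  k1 = (-1.167700, -0.910000)
  predictor → (-1.416770, -0.791000)
  k2 = (-1.247836, -1.120665)
  → (-1.420777, -0.801533)
(p(0.1), q(0.1)) ≈ (-1.4208, -0.8015)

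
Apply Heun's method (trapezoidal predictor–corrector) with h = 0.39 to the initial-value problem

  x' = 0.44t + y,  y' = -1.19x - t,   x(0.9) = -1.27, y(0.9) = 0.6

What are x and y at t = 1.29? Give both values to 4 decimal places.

Heun on (x,y): k1 = f(t_n, state_n); k2 = f(t_n + h, state_n + h·k1); state_{n+1} = state_n + (h/2)·(k1 + k2).
0.900000: (-1.270000, 0.600000)
  k1 = (0.996000, 0.611300)
  predictor → (-0.881560, 0.838407)
  k2 = (1.406007, -0.240944)
  → (-0.801609, 0.672219)
(x(1.29), y(1.29)) ≈ (-0.8016, 0.6722)

-0.8016, 0.6722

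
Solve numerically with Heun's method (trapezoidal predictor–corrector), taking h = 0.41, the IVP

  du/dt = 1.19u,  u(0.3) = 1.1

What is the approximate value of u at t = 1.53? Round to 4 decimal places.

Heun: k1 = f(t_n, u_n); k2 = f(t_n + h, u_n + h·k1); u_{n+1} = u_n + (h/2)·(k1 + k2).
t=0.300000, u=1.100000:
  k1 = f(0.300000, 1.100000) = 1.309000
  k2 = f(0.710000, 1.636690) = 1.947661
  u ← 1.100000 + (0.41/2)·(1.309000 + 1.947661) = 1.767616
t=0.710000, u=1.767616:
  k1 = f(0.710000, 1.767616) = 2.103462
  k2 = f(1.120000, 2.630035) = 3.129742
  u ← 1.767616 + (0.41/2)·(2.103462 + 3.129742) = 2.840422
t=1.120000, u=2.840422:
  k1 = f(1.120000, 2.840422) = 3.380103
  k2 = f(1.530000, 4.226264) = 5.029255
  u ← 2.840422 + (0.41/2)·(3.380103 + 5.029255) = 4.564341
u(1.53) ≈ 4.5643

4.5643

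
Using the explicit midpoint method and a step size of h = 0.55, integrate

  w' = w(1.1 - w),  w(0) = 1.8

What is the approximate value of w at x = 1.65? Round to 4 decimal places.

Midpoint: k1 = f(x_n, w_n); k2 = f(x_n + h/2, w_n + (h/2)·k1); w_{n+1} = w_n + h·k2.
x=0.000000, w=1.800000:
  k1 = f(0.000000, 1.800000) = -1.260000
  k2 = f(0.275000, 1.453500) = -0.513812
  w ← 1.800000 + 0.55·(-0.513812) = 1.517403
x=0.550000, w=1.517403:
  k1 = f(0.550000, 1.517403) = -0.633369
  k2 = f(0.825000, 1.343227) = -0.326709
  w ← 1.517403 + 0.55·(-0.326709) = 1.337713
x=1.100000, w=1.337713:
  k1 = f(1.100000, 1.337713) = -0.317993
  k2 = f(1.375000, 1.250266) = -0.187872
  w ← 1.337713 + 0.55·(-0.187872) = 1.234384
w(1.65) ≈ 1.2344

1.2344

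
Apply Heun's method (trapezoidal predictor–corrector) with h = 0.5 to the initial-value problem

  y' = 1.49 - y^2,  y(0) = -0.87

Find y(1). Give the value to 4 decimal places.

Heun: k1 = f(s_n, y_n); k2 = f(s_n + h, y_n + h·k1); y_{n+1} = y_n + (h/2)·(k1 + k2).
s=0.000000, y=-0.870000:
  k1 = f(0.000000, -0.870000) = 0.733100
  k2 = f(0.500000, -0.503450) = 1.236538
  y ← -0.870000 + (0.5/2)·(0.733100 + 1.236538) = -0.377590
s=0.500000, y=-0.377590:
  k1 = f(0.500000, -0.377590) = 1.347425
  k2 = f(1.000000, 0.296122) = 1.402312
  y ← -0.377590 + (0.5/2)·(1.347425 + 1.402312) = 0.309844
y(1) ≈ 0.3098

0.3098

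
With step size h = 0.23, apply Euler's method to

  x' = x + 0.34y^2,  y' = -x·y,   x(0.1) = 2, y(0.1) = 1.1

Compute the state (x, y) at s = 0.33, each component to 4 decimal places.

2.5546, 0.5940

Euler on (x,y): x_{n+1} = x_n + h·x', y_{n+1} = y_n + h·y'.
0.100000: (2.000000, 1.100000); f=(2.411400, -2.200000) → (2.554622, 0.594000)
(x(0.33), y(0.33)) ≈ (2.5546, 0.5940)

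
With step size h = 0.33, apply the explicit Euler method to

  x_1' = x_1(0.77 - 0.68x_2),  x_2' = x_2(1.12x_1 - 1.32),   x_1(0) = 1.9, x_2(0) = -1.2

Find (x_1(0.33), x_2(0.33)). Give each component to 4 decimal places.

Euler on (x_1,x_2): x_1_{n+1} = x_1_n + h·x_1', x_2_{n+1} = x_2_n + h·x_2'.
0.000000: (1.900000, -1.200000); f=(3.013400, -0.969600) → (2.894422, -1.519968)
(x_1(0.33), x_2(0.33)) ≈ (2.8944, -1.5200)

2.8944, -1.5200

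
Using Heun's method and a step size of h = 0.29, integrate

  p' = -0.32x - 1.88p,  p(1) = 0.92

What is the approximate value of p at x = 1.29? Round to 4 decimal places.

0.4742

Heun: k1 = f(x_n, p_n); k2 = f(x_n + h, p_n + h·k1); p_{n+1} = p_n + (h/2)·(k1 + k2).
x=1.000000, p=0.920000:
  k1 = f(1.000000, 0.920000) = -2.049600
  k2 = f(1.290000, 0.325616) = -1.024958
  p ← 0.920000 + (0.29/2)·(-2.049600 + (-1.024958)) = 0.474189
p(1.29) ≈ 0.4742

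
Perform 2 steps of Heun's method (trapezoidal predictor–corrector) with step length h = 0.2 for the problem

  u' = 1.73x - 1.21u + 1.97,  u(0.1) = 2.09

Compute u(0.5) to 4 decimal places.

Heun: k1 = f(x_n, u_n); k2 = f(x_n + h, u_n + h·k1); u_{n+1} = u_n + (h/2)·(k1 + k2).
x=0.100000, u=2.090000:
  k1 = f(0.100000, 2.090000) = -0.385900
  k2 = f(0.300000, 2.012820) = 0.053488
  u ← 2.090000 + (0.2/2)·(-0.385900 + 0.053488) = 2.056759
x=0.300000, u=2.056759:
  k1 = f(0.300000, 2.056759) = 0.000322
  k2 = f(0.500000, 2.056823) = 0.346244
  u ← 2.056759 + (0.2/2)·(0.000322 + 0.346244) = 2.091415
u(0.5) ≈ 2.0914

2.0914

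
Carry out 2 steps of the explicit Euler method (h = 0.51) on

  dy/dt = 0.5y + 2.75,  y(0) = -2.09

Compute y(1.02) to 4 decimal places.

Euler: y_{n+1} = y_n + h·f(t_n, y_n).
t=0.000000, y=-2.090000: f=1.705000 → y ← -2.090000 + 0.51·1.705000 = -1.220450
t=0.510000, y=-1.220450: f=2.139775 → y ← -1.220450 + 0.51·2.139775 = -0.129165
y(1.02) ≈ -0.1292

-0.1292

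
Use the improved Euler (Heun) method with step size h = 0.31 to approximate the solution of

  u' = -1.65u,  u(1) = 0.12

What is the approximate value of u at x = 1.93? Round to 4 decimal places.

Heun: k1 = f(x_n, u_n); k2 = f(x_n + h, u_n + h·k1); u_{n+1} = u_n + (h/2)·(k1 + k2).
x=1.000000, u=0.120000:
  k1 = f(1.000000, 0.120000) = -0.198000
  k2 = f(1.310000, 0.058620) = -0.096723
  u ← 0.120000 + (0.31/2)·(-0.198000 + (-0.096723)) = 0.074318
x=1.310000, u=0.074318:
  k1 = f(1.310000, 0.074318) = -0.122625
  k2 = f(1.620000, 0.036304) = -0.059902
  u ← 0.074318 + (0.31/2)·(-0.122625 + (-0.059902)) = 0.046026
x=1.620000, u=0.046026:
  k1 = f(1.620000, 0.046026) = -0.075943
  k2 = f(1.930000, 0.022484) = -0.037098
  u ← 0.046026 + (0.31/2)·(-0.075943 + (-0.037098)) = 0.028505
u(1.93) ≈ 0.0285

0.0285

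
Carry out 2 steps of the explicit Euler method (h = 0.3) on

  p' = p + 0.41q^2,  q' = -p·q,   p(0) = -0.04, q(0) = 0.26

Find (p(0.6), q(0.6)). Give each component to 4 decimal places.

-0.0483, 0.2666

Euler on (p,q): p_{n+1} = p_n + h·p', q_{n+1} = q_n + h·q'.
0.000000: (-0.040000, 0.260000); f=(-0.012284, 0.010400) → (-0.043685, 0.263120)
0.300000: (-0.043685, 0.263120); f=(-0.015300, 0.011494) → (-0.048275, 0.266568)
(p(0.6), q(0.6)) ≈ (-0.0483, 0.2666)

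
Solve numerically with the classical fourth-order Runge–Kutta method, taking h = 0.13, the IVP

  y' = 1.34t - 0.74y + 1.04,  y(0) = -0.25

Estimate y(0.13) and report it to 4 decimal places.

RK4: k1 = f(t_n, y_n); k2 = f(t_n + h/2, y_n + (h/2)·k1); k3 = f(t_n + h/2, y_n + (h/2)·k2); k4 = f(t_n + h, y_n + h·k3); y_{n+1} = y_n + (h/6)·(k1 + 2k2 + 2k3 + k4).
t=0.000000, y=-0.250000:
  k1 = f(0.000000, -0.250000) = 1.225000
  k2 = f(0.065000, -0.170375) = 1.253178
  k3 = f(0.065000, -0.168543) = 1.251822
  k4 = f(0.130000, -0.087263) = 1.278775
  y ← -0.250000 + (0.13/6)·(k1 + 2k2 + 2k3 + k4) = -0.087202
y(0.13) ≈ -0.0872

-0.0872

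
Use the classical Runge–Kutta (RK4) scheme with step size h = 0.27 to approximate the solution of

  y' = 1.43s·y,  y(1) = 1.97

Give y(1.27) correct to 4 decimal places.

3.0531

RK4: k1 = f(s_n, y_n); k2 = f(s_n + h/2, y_n + (h/2)·k1); k3 = f(s_n + h/2, y_n + (h/2)·k2); k4 = f(s_n + h, y_n + h·k3); y_{n+1} = y_n + (h/6)·(k1 + 2k2 + 2k3 + k4).
s=1.000000, y=1.970000:
  k1 = f(1.000000, 1.970000) = 2.817100
  k2 = f(1.135000, 2.350309) = 3.814668
  k3 = f(1.135000, 2.484980) = 4.033247
  k4 = f(1.270000, 3.058977) = 5.555408
  y ← 1.970000 + (0.27/6)·(k1 + 2k2 + 2k3 + k4) = 3.053075
y(1.27) ≈ 3.0531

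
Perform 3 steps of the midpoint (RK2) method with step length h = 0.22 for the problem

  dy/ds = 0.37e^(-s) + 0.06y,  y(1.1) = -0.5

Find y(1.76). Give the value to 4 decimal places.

Midpoint: k1 = f(s_n, y_n); k2 = f(s_n + h/2, y_n + (h/2)·k1); y_{n+1} = y_n + h·k2.
s=1.100000, y=-0.500000:
  k1 = f(1.100000, -0.500000) = 0.093162
  k2 = f(1.210000, -0.489752) = 0.080948
  y ← -0.500000 + 0.22·0.080948 = -0.482191
s=1.320000, y=-0.482191:
  k1 = f(1.320000, -0.482191) = 0.069909
  k2 = f(1.430000, -0.474502) = 0.060074
  y ← -0.482191 + 0.22·0.060074 = -0.468975
s=1.540000, y=-0.468975:
  k1 = f(1.540000, -0.468975) = 0.051182
  k2 = f(1.650000, -0.463345) = 0.043258
  y ← -0.468975 + 0.22·0.043258 = -0.459458
y(1.76) ≈ -0.4595

-0.4595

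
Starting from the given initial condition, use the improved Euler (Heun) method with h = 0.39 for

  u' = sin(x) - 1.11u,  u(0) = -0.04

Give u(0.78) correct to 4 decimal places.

0.2107

Heun: k1 = f(x_n, u_n); k2 = f(x_n + h, u_n + h·k1); u_{n+1} = u_n + (h/2)·(k1 + k2).
x=0.000000, u=-0.040000:
  k1 = f(0.000000, -0.040000) = 0.044400
  k2 = f(0.390000, -0.022684) = 0.405368
  u ← -0.040000 + (0.39/2)·(0.044400 + 0.405368) = 0.047705
x=0.390000, u=0.047705:
  k1 = f(0.390000, 0.047705) = 0.327236
  k2 = f(0.780000, 0.175327) = 0.508667
  u ← 0.047705 + (0.39/2)·(0.327236 + 0.508667) = 0.210706
u(0.78) ≈ 0.2107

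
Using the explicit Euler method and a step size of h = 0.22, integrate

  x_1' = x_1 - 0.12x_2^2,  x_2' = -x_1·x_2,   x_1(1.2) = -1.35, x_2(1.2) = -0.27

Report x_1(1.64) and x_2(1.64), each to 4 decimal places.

-2.0149, -0.4772

Euler on (x_1,x_2): x_1_{n+1} = x_1_n + h·x_1', x_2_{n+1} = x_2_n + h·x_2'.
1.200000: (-1.350000, -0.270000); f=(-1.358748, -0.364500) → (-1.648925, -0.350190)
1.420000: (-1.648925, -0.350190); f=(-1.663641, -0.577437) → (-2.014925, -0.477226)
(x_1(1.64), x_2(1.64)) ≈ (-2.0149, -0.4772)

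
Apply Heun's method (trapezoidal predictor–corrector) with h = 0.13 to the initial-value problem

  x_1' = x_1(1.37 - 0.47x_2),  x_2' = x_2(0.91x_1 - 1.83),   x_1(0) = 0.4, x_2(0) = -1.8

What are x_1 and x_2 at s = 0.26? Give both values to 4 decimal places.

0.6822, -1.2697

Heun on (x_1,x_2): k1 = f(s_n, state_n); k2 = f(s_n + h, state_n + h·k1); state_{n+1} = state_n + (h/2)·(k1 + k2).
0.000000: (0.400000, -1.800000)
  k1 = (0.886400, 2.638800)
  predictor → (0.515232, -1.456956)
  k2 = (1.058683, 1.983119)
  → (0.526430, -1.499575)
0.130000: (0.526430, -1.499575)
  k1 = (1.092238, 2.025849)
  predictor → (0.668421, -1.236215)
  k2 = (1.304104, 1.510329)
  → (0.682193, -1.269724)
(x_1(0.26), x_2(0.26)) ≈ (0.6822, -1.2697)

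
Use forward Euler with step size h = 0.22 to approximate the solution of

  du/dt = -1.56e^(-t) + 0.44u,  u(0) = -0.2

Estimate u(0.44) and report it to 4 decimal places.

-0.8924

Euler: u_{n+1} = u_n + h·f(t_n, u_n).
t=0.000000, u=-0.200000: f=-1.648000 → u ← -0.200000 + 0.22·(-1.648000) = -0.562560
t=0.220000, u=-0.562560: f=-1.499456 → u ← -0.562560 + 0.22·(-1.499456) = -0.892440
u(0.44) ≈ -0.8924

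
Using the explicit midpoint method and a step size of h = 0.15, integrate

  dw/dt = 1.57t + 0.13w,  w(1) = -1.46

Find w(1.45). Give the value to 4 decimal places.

Midpoint: k1 = f(t_n, w_n); k2 = f(t_n + h/2, w_n + (h/2)·k1); w_{n+1} = w_n + h·k2.
t=1.000000, w=-1.460000:
  k1 = f(1.000000, -1.460000) = 1.380200
  k2 = f(1.075000, -1.356485) = 1.511407
  w ← -1.460000 + 0.15·1.511407 = -1.233289
t=1.150000, w=-1.233289:
  k1 = f(1.150000, -1.233289) = 1.645172
  k2 = f(1.225000, -1.109901) = 1.778963
  w ← -1.233289 + 0.15·1.778963 = -0.966445
t=1.300000, w=-0.966445:
  k1 = f(1.300000, -0.966445) = 1.915362
  k2 = f(1.375000, -0.822792) = 2.051787
  w ← -0.966445 + 0.15·2.051787 = -0.658676
w(1.45) ≈ -0.6587

-0.6587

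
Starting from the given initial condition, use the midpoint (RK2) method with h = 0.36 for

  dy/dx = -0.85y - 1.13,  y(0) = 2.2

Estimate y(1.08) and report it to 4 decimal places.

Midpoint: k1 = f(x_n, y_n); k2 = f(x_n + h/2, y_n + (h/2)·k1); y_{n+1} = y_n + h·k2.
x=0.000000, y=2.200000:
  k1 = f(0.000000, 2.200000) = -3.000000
  k2 = f(0.180000, 1.660000) = -2.541000
  y ← 2.200000 + 0.36·(-2.541000) = 1.285240
x=0.360000, y=1.285240:
  k1 = f(0.360000, 1.285240) = -2.222454
  k2 = f(0.540000, 0.885198) = -1.882419
  y ← 1.285240 + 0.36·(-1.882419) = 0.607569
x=0.720000, y=0.607569:
  k1 = f(0.720000, 0.607569) = -1.646434
  k2 = f(0.900000, 0.311211) = -1.394530
  y ← 0.607569 + 0.36·(-1.394530) = 0.105539
y(1.08) ≈ 0.1055

0.1055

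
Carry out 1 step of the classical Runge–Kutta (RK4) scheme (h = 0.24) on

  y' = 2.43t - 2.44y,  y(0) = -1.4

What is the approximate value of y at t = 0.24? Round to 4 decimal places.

-0.7219

RK4: k1 = f(t_n, y_n); k2 = f(t_n + h/2, y_n + (h/2)·k1); k3 = f(t_n + h/2, y_n + (h/2)·k2); k4 = f(t_n + h, y_n + h·k3); y_{n+1} = y_n + (h/6)·(k1 + 2k2 + 2k3 + k4).
t=0.000000, y=-1.400000:
  k1 = f(0.000000, -1.400000) = 3.416000
  k2 = f(0.120000, -0.990080) = 2.707395
  k3 = f(0.120000, -1.075113) = 2.914875
  k4 = f(0.240000, -0.700430) = 2.292249
  y ← -1.400000 + (0.24/6)·(k1 + 2k2 + 2k3 + k4) = -0.721888
y(0.24) ≈ -0.7219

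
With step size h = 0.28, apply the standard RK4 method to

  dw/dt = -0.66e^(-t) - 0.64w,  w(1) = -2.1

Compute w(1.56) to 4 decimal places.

RK4: k1 = f(t_n, w_n); k2 = f(t_n + h/2, w_n + (h/2)·k1); k3 = f(t_n + h/2, w_n + (h/2)·k2); k4 = f(t_n + h, w_n + h·k3); w_{n+1} = w_n + (h/6)·(k1 + 2k2 + 2k3 + k4).
t=1.000000, w=-2.100000:
  k1 = f(1.000000, -2.100000) = 1.101200
  k2 = f(1.140000, -1.945832) = 1.034252
  k3 = f(1.140000, -1.955205) = 1.040250
  k4 = f(1.280000, -1.808730) = 0.974082
  w ← -2.100000 + (0.28/6)·(k1 + 2k2 + 2k3 + k4) = -1.809533
t=1.280000, w=-1.809533:
  k1 = f(1.280000, -1.809533) = 0.974597
  k2 = f(1.420000, -1.673090) = 0.911246
  k3 = f(1.420000, -1.681959) = 0.916922
  k4 = f(1.560000, -1.552795) = 0.855099
  w ← -1.809533 + (0.28/6)·(k1 + 2k2 + 2k3 + k4) = -1.553518
w(1.56) ≈ -1.5535

-1.5535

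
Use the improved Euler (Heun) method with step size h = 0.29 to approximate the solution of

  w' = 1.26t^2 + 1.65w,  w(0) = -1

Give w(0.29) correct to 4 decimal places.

-1.5776

Heun: k1 = f(t_n, w_n); k2 = f(t_n + h, w_n + h·k1); w_{n+1} = w_n + (h/2)·(k1 + k2).
t=0.000000, w=-1.000000:
  k1 = f(0.000000, -1.000000) = -1.650000
  k2 = f(0.290000, -1.478500) = -2.333559
  w ← -1.000000 + (0.29/2)·(-1.650000 + (-2.333559)) = -1.577616
w(0.29) ≈ -1.5776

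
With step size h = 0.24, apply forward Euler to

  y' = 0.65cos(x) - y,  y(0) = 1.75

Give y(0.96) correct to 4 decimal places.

0.9623

Euler: y_{n+1} = y_n + h·f(x_n, y_n).
x=0.000000, y=1.750000: f=-1.100000 → y ← 1.750000 + 0.24·(-1.100000) = 1.486000
x=0.240000, y=1.486000: f=-0.854630 → y ← 1.486000 + 0.24·(-0.854630) = 1.280889
x=0.480000, y=1.280889: f=-0.704342 → y ← 1.280889 + 0.24·(-0.704342) = 1.111847
x=0.720000, y=1.111847: f=-0.623173 → y ← 1.111847 + 0.24·(-0.623173) = 0.962285
y(0.96) ≈ 0.9623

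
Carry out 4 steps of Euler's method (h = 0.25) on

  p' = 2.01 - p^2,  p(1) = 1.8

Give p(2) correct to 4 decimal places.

Euler: p_{n+1} = p_n + h·f(s_n, p_n).
s=1.000000, p=1.800000: f=-1.230000 → p ← 1.800000 + 0.25·(-1.230000) = 1.492500
s=1.250000, p=1.492500: f=-0.217556 → p ← 1.492500 + 0.25·(-0.217556) = 1.438111
s=1.500000, p=1.438111: f=-0.058163 → p ← 1.438111 + 0.25·(-0.058163) = 1.423570
s=1.750000, p=1.423570: f=-0.016552 → p ← 1.423570 + 0.25·(-0.016552) = 1.419432
p(2) ≈ 1.4194

1.4194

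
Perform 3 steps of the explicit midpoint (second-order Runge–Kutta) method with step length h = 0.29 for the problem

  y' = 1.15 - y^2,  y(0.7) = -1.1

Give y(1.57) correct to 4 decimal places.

Midpoint: k1 = f(t_n, y_n); k2 = f(t_n + h/2, y_n + (h/2)·k1); y_{n+1} = y_n + h·k2.
t=0.700000, y=-1.100000:
  k1 = f(0.700000, -1.100000) = -0.060000
  k2 = f(0.845000, -1.108700) = -0.079216
  y ← -1.100000 + 0.29·(-0.079216) = -1.122973
t=0.990000, y=-1.122973:
  k1 = f(0.990000, -1.122973) = -0.111067
  k2 = f(1.135000, -1.139077) = -0.147497
  y ← -1.122973 + 0.29·(-0.147497) = -1.165747
t=1.280000, y=-1.165747:
  k1 = f(1.280000, -1.165747) = -0.208965
  k2 = f(1.425000, -1.196047) = -0.280528
  y ← -1.165747 + 0.29·(-0.280528) = -1.247100
y(1.57) ≈ -1.2471

-1.2471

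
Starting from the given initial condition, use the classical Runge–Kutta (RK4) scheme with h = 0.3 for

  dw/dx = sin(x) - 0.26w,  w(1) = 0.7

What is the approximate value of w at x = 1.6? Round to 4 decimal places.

1.1273

RK4: k1 = f(x_n, w_n); k2 = f(x_n + h/2, w_n + (h/2)·k1); k3 = f(x_n + h/2, w_n + (h/2)·k2); k4 = f(x_n + h, w_n + h·k3); w_{n+1} = w_n + (h/6)·(k1 + 2k2 + 2k3 + k4).
x=1.000000, w=0.700000:
  k1 = f(1.000000, 0.700000) = 0.659471
  k2 = f(1.150000, 0.798921) = 0.705045
  k3 = f(1.150000, 0.805757) = 0.703267
  k4 = f(1.300000, 0.910980) = 0.726703
  w ← 0.700000 + (0.3/6)·(k1 + 2k2 + 2k3 + k4) = 0.910140
x=1.300000, w=0.910140:
  k1 = f(1.300000, 0.910140) = 0.726922
  k2 = f(1.450000, 1.019178) = 0.727727
  k3 = f(1.450000, 1.019299) = 0.727695
  k4 = f(1.600000, 1.128448) = 0.706177
  w ← 0.910140 + (0.3/6)·(k1 + 2k2 + 2k3 + k4) = 1.127337
w(1.6) ≈ 1.1273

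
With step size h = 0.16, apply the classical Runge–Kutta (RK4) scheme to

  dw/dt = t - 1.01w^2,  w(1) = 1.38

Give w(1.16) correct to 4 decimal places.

1.2713

RK4: k1 = f(t_n, w_n); k2 = f(t_n + h/2, w_n + (h/2)·k1); k3 = f(t_n + h/2, w_n + (h/2)·k2); k4 = f(t_n + h, w_n + h·k3); w_{n+1} = w_n + (h/6)·(k1 + 2k2 + 2k3 + k4).
t=1.000000, w=1.380000:
  k1 = f(1.000000, 1.380000) = -0.923444
  k2 = f(1.080000, 1.306124) = -0.643021
  k3 = f(1.080000, 1.328558) = -0.702718
  k4 = f(1.160000, 1.267565) = -0.462789
  w ← 1.380000 + (0.16/6)·(k1 + 2k2 + 2k3 + k4) = 1.271261
w(1.16) ≈ 1.2713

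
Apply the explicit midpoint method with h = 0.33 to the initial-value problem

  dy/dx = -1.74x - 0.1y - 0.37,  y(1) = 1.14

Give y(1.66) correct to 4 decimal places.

Midpoint: k1 = f(x_n, y_n); k2 = f(x_n + h/2, y_n + (h/2)·k1); y_{n+1} = y_n + h·k2.
x=1.000000, y=1.140000:
  k1 = f(1.000000, 1.140000) = -2.224000
  k2 = f(1.165000, 0.773040) = -2.474404
  y ← 1.140000 + 0.33·(-2.474404) = 0.323447
x=1.330000, y=0.323447:
  k1 = f(1.330000, 0.323447) = -2.716545
  k2 = f(1.495000, -0.124783) = -2.958822
  y ← 0.323447 + 0.33·(-2.958822) = -0.652964
y(1.66) ≈ -0.6530

-0.6530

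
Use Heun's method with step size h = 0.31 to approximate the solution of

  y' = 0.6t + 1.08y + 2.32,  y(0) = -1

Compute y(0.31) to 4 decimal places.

Heun: k1 = f(t_n, y_n); k2 = f(t_n + h, y_n + h·k1); y_{n+1} = y_n + (h/2)·(k1 + k2).
t=0.000000, y=-1.000000:
  k1 = f(0.000000, -1.000000) = 1.240000
  k2 = f(0.310000, -0.615600) = 1.841152
  y ← -1.000000 + (0.31/2)·(1.240000 + 1.841152) = -0.522421
y(0.31) ≈ -0.5224

-0.5224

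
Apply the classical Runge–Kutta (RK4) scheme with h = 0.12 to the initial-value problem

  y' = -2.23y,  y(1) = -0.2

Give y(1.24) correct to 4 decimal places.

RK4: k1 = f(x_n, y_n); k2 = f(x_n + h/2, y_n + (h/2)·k1); k3 = f(x_n + h/2, y_n + (h/2)·k2); k4 = f(x_n + h, y_n + h·k3); y_{n+1} = y_n + (h/6)·(k1 + 2k2 + 2k3 + k4).
x=1.000000, y=-0.200000:
  k1 = f(1.000000, -0.200000) = 0.446000
  k2 = f(1.060000, -0.173240) = 0.386325
  k3 = f(1.060000, -0.176820) = 0.394310
  k4 = f(1.120000, -0.152683) = 0.340483
  y ← -0.200000 + (0.12/6)·(k1 + 2k2 + 2k3 + k4) = -0.153045
x=1.120000, y=-0.153045:
  k1 = f(1.120000, -0.153045) = 0.341290
  k2 = f(1.180000, -0.132568) = 0.295626
  k3 = f(1.180000, -0.135307) = 0.301736
  k4 = f(1.240000, -0.116837) = 0.260546
  y ← -0.153045 + (0.12/6)·(k1 + 2k2 + 2k3 + k4) = -0.117114
y(1.24) ≈ -0.1171

-0.1171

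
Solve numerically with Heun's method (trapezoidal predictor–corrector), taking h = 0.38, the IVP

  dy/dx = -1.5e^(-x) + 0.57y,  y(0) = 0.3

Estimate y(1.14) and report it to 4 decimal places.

-0.9734

Heun: k1 = f(x_n, y_n); k2 = f(x_n + h, y_n + h·k1); y_{n+1} = y_n + (h/2)·(k1 + k2).
x=0.000000, y=0.300000:
  k1 = f(0.000000, 0.300000) = -1.329000
  k2 = f(0.380000, -0.205020) = -1.142654
  y ← 0.300000 + (0.38/2)·(-1.329000 + (-1.142654)) = -0.169614
x=0.380000, y=-0.169614:
  k1 = f(0.380000, -0.169614) = -1.122472
  k2 = f(0.760000, -0.596154) = -1.041307
  y ← -0.169614 + (0.38/2)·(-1.122472 + (-1.041307)) = -0.580732
x=0.760000, y=-0.580732:
  k1 = f(0.760000, -0.580732) = -1.032517
  k2 = f(1.140000, -0.973089) = -1.034389
  y ← -0.580732 + (0.38/2)·(-1.032517 + (-1.034389)) = -0.973444
y(1.14) ≈ -0.9734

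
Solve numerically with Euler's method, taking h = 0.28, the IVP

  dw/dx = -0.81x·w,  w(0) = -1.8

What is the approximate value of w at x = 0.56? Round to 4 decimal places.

-1.6857

Euler: w_{n+1} = w_n + h·f(x_n, w_n).
x=0.000000, w=-1.800000: f=0.000000 → w ← -1.800000 + 0.28·0.000000 = -1.800000
x=0.280000, w=-1.800000: f=0.408240 → w ← -1.800000 + 0.28·0.408240 = -1.685693
w(0.56) ≈ -1.6857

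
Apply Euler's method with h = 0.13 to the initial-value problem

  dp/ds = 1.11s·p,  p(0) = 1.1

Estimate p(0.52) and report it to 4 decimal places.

Euler: p_{n+1} = p_n + h·f(s_n, p_n).
s=0.000000, p=1.100000: f=0.000000 → p ← 1.100000 + 0.13·0.000000 = 1.100000
s=0.130000, p=1.100000: f=0.158730 → p ← 1.100000 + 0.13·0.158730 = 1.120635
s=0.260000, p=1.120635: f=0.323415 → p ← 1.120635 + 0.13·0.323415 = 1.162679
s=0.390000, p=1.162679: f=0.503324 → p ← 1.162679 + 0.13·0.503324 = 1.228111
p(0.52) ≈ 1.2281

1.2281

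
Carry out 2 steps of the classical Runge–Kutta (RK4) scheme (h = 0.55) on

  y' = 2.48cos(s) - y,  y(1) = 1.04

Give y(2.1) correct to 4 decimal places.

RK4: k1 = f(s_n, y_n); k2 = f(s_n + h/2, y_n + (h/2)·k1); k3 = f(s_n + h/2, y_n + (h/2)·k2); k4 = f(s_n + h, y_n + h·k3); y_{n+1} = y_n + (h/6)·(k1 + 2k2 + 2k3 + k4).
s=1.000000, y=1.040000:
  k1 = f(1.000000, 1.040000) = 0.299950
  k2 = f(1.275000, 1.122486) = -0.399562
  k3 = f(1.275000, 0.930120) = -0.207196
  k4 = f(1.550000, 0.926042) = -0.874471
  y ← 1.040000 + (0.55/6)·(k1 + 2k2 + 2k3 + k4) = 0.876097
s=1.550000, y=0.876097:
  k1 = f(1.550000, 0.876097) = -0.824525
  k2 = f(1.825000, 0.649352) = -1.273009
  k3 = f(1.825000, 0.526019) = -1.149676
  k4 = f(2.100000, 0.243775) = -1.495793
  y ← 0.876097 + (0.55/6)·(k1 + 2k2 + 2k3 + k4) = 0.219242
y(2.1) ≈ 0.2192

0.2192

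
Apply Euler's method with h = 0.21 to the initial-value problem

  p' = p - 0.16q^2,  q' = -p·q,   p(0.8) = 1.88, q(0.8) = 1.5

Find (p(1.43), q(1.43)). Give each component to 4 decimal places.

3.1783, 0.2184

Euler on (p,q): p_{n+1} = p_n + h·p', q_{n+1} = q_n + h·q'.
0.800000: (1.880000, 1.500000); f=(1.520000, -2.820000) → (2.199200, 0.907800)
1.010000: (2.199200, 0.907800); f=(2.067344, -1.996434) → (2.633342, 0.488549)
1.220000: (2.633342, 0.488549); f=(2.595153, -1.286516) → (3.178324, 0.218380)
(p(1.43), q(1.43)) ≈ (3.1783, 0.2184)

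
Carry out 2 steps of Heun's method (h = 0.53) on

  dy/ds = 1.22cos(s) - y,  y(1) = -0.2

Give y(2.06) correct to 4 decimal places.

Heun: k1 = f(s_n, y_n); k2 = f(s_n + h, y_n + h·k1); y_{n+1} = y_n + (h/2)·(k1 + k2).
s=1.000000, y=-0.200000:
  k1 = f(1.000000, -0.200000) = 0.859169
  k2 = f(1.530000, 0.255359) = -0.205602
  y ← -0.200000 + (0.53/2)·(0.859169 + (-0.205602)) = -0.026805
s=1.530000, y=-0.026805:
  k1 = f(1.530000, -0.026805) = 0.076562
  k2 = f(2.060000, 0.013773) = -0.587080
  y ← -0.026805 + (0.53/2)·(0.076562 + (-0.587080)) = -0.162092
y(2.06) ≈ -0.1621

-0.1621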